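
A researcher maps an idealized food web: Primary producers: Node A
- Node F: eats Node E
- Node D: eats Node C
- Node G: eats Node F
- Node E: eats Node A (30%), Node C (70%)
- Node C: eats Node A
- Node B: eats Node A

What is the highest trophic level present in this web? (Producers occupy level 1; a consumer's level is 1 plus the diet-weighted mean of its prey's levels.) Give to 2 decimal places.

4.70

Node B: 1 + 1 = 2
Node C: 1 + 1 = 2
Node D: 1 + 2 = 3
Node E: 1 + (0.3×1 + 0.7×2) = 2.7
Node F: 1 + 2.7 = 3.7
Node G: 1 + 3.7 = 4.7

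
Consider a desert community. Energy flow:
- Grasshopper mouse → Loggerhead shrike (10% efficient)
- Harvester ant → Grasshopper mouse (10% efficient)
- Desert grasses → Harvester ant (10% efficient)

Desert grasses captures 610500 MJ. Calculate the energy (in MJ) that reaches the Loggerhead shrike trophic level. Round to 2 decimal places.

Harvester ant: 610500 × 0.1 = 61050 MJ
Grasshopper mouse: 61050 × 0.1 = 6105 MJ
Loggerhead shrike: 6105 × 0.1 = 610.5 MJ

610.50 MJ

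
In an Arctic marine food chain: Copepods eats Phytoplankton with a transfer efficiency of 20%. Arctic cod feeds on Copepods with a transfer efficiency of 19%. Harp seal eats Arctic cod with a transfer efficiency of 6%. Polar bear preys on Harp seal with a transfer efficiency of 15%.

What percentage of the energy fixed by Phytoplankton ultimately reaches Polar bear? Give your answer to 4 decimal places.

0.0342%

Product of link efficiencies: 0.2 × 0.19 × 0.06 × 0.15 = 0.000342
As a percentage: 0.000342 × 100 = 0.0342%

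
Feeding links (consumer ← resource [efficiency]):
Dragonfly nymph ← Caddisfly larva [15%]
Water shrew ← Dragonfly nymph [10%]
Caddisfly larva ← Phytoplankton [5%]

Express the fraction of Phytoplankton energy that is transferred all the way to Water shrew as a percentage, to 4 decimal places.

Product of link efficiencies: 0.05 × 0.15 × 0.1 = 0.00075
As a percentage: 0.00075 × 100 = 0.0750%

0.0750%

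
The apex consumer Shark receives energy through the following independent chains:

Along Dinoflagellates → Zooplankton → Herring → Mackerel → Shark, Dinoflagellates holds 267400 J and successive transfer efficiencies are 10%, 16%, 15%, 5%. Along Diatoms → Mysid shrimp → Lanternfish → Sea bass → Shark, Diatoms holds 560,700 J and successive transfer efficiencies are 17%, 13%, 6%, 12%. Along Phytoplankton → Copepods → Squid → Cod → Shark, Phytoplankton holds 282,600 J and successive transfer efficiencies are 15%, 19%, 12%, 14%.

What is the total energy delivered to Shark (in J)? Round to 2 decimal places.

Via Dinoflagellates: 267400 × 0.1 × 0.16 × 0.15 × 0.05 = 32.088 J
Via Diatoms: 560700 × 0.17 × 0.13 × 0.06 × 0.12 = 89.218584 J
Via Phytoplankton: 282600 × 0.15 × 0.19 × 0.12 × 0.14 = 135.30888 J
Total at Shark: 32.088 + 89.218584 + 135.30888 = 256.615464 J

256.62 J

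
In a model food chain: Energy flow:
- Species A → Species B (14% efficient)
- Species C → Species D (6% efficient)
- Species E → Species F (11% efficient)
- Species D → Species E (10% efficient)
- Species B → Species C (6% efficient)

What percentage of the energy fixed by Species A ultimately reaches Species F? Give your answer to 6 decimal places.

0.000554%

Product of link efficiencies: 0.14 × 0.06 × 0.06 × 0.1 × 0.11 = 0.000005544
As a percentage: 0.000005544 × 100 = 0.000554%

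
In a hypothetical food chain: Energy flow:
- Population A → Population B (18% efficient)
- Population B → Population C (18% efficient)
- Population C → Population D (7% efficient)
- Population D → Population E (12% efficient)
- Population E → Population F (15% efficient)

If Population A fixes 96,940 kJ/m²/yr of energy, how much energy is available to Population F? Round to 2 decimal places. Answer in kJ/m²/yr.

3.96 kJ/m²/yr

Population B: 96940 × 0.18 = 17449.2 kJ/m²/yr
Population C: 17449.2 × 0.18 = 3140.856 kJ/m²/yr
Population D: 3140.856 × 0.07 = 219.85992 kJ/m²/yr
Population E: 219.85992 × 0.12 = 26.3831904 kJ/m²/yr
Population F: 26.3831904 × 0.15 = 3.95747856 kJ/m²/yr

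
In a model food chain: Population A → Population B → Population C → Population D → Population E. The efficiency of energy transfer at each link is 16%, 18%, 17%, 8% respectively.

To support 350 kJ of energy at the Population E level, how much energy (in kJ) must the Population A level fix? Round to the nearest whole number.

Cumulative transfer efficiency: 0.16 × 0.18 × 0.17 × 0.08 = 0.00039168
Population A energy = 350 / 0.00039168 = 893587 kJ

893587 kJ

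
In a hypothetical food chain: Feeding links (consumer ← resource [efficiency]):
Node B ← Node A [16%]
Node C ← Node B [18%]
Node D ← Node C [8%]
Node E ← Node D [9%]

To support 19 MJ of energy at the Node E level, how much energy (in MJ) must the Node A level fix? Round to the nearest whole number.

91628 MJ

Cumulative transfer efficiency: 0.16 × 0.18 × 0.08 × 0.09 = 0.00020736
Node A energy = 19 / 0.00020736 = 91628 MJ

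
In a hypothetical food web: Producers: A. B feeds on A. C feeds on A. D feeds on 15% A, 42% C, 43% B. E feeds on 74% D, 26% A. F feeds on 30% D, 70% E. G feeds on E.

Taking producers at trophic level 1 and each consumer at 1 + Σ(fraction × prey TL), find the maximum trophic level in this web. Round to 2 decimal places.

B: 1 + 1 = 2
C: 1 + 1 = 2
D: 1 + (0.15×1 + 0.42×2 + 0.43×2) = 2.85
E: 1 + (0.74×2.85 + 0.26×1) = 3.369
F: 1 + (0.3×2.85 + 0.7×3.369) = 4.2133
G: 1 + 3.369 = 4.369

4.37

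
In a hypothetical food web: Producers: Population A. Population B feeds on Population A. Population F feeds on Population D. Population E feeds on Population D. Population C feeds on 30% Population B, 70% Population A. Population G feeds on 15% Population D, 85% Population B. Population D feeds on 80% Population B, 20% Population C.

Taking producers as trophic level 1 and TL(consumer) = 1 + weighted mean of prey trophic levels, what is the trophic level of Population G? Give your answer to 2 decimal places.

Population B: 1 + 1 = 2
Population C: 1 + (0.3×2 + 0.7×1) = 2.3
Population D: 1 + (0.8×2 + 0.2×2.3) = 3.06
Population E: 1 + 3.06 = 4.06
Population F: 1 + 3.06 = 4.06
Population G: 1 + (0.15×3.06 + 0.85×2) = 3.159

3.16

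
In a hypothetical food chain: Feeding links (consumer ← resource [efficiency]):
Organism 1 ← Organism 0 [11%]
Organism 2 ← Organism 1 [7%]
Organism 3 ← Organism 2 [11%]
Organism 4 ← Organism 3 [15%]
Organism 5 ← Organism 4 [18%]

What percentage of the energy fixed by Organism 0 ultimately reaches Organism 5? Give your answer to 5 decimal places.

0.00229%

Product of link efficiencies: 0.11 × 0.07 × 0.11 × 0.15 × 0.18 = 0.000022869
As a percentage: 0.000022869 × 100 = 0.00229%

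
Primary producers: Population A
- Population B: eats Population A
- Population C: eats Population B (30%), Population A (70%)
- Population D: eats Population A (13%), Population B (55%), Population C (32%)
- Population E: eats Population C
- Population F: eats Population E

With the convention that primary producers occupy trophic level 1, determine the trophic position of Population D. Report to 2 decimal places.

2.97

Population B: 1 + 1 = 2
Population C: 1 + (0.3×2 + 0.7×1) = 2.3
Population D: 1 + (0.13×1 + 0.55×2 + 0.32×2.3) = 2.966
Population E: 1 + 2.3 = 3.3
Population F: 1 + 3.3 = 4.3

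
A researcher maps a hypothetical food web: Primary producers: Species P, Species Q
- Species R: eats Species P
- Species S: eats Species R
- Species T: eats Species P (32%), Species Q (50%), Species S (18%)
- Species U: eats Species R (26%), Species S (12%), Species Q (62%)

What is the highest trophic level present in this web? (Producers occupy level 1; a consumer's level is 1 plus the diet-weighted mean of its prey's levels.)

Species R: 1 + 1 = 2
Species S: 1 + 2 = 3
Species T: 1 + (0.32×1 + 0.5×1 + 0.18×3) = 2.36
Species U: 1 + (0.26×2 + 0.12×3 + 0.62×1) = 2.5

3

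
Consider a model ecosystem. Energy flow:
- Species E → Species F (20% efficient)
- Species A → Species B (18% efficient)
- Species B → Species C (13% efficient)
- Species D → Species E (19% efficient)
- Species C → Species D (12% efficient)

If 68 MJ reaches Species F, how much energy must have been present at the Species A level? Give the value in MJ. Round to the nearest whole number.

Cumulative transfer efficiency: 0.18 × 0.13 × 0.12 × 0.19 × 0.2 = 0.000106704
Species A energy = 68 / 0.000106704 = 637277 MJ

637277 MJ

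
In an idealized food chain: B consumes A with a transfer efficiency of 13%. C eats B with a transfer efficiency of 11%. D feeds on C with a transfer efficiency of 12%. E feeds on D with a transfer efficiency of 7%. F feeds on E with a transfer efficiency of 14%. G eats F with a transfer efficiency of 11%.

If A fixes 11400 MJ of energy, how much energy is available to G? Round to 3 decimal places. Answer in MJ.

0.021 MJ

B: 11400 × 0.13 = 1482 MJ
C: 1482 × 0.11 = 163.02 MJ
D: 163.02 × 0.12 = 19.5624 MJ
E: 19.5624 × 0.07 = 1.369368 MJ
F: 1.369368 × 0.14 = 0.19171152 MJ
G: 0.19171152 × 0.11 = 0.0210882672 MJ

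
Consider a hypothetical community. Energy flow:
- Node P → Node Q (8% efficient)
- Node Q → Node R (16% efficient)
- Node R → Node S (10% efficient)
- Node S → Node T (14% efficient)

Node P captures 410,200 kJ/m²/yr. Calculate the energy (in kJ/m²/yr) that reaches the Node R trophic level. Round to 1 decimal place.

5250.6 kJ/m²/yr

Node Q: 410200 × 0.08 = 32816 kJ/m²/yr
Node R: 32816 × 0.16 = 5250.56 kJ/m²/yr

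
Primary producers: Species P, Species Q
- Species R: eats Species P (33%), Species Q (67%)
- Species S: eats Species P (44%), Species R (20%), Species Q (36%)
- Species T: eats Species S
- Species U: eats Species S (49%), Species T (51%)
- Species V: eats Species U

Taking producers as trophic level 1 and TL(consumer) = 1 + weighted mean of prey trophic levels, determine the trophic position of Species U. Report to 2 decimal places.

3.71

Species R: 1 + (0.33×1 + 0.67×1) = 2
Species S: 1 + (0.44×1 + 0.2×2 + 0.36×1) = 2.2
Species T: 1 + 2.2 = 3.2
Species U: 1 + (0.49×2.2 + 0.51×3.2) = 3.71
Species V: 1 + 3.71 = 4.71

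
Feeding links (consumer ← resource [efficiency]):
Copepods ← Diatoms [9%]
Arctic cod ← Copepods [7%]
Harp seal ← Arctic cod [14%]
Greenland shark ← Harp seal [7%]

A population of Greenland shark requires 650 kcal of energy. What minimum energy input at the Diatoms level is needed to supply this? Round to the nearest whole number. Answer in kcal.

10528021 kcal

Cumulative transfer efficiency: 0.09 × 0.07 × 0.14 × 0.07 = 0.00006174
Diatoms energy = 650 / 0.00006174 = 10528021 kcal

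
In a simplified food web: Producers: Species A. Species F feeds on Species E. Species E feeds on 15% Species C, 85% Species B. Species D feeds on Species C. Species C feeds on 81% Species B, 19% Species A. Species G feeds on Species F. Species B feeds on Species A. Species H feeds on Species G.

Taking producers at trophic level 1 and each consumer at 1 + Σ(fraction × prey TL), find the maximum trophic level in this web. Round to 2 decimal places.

Species B: 1 + 1 = 2
Species C: 1 + (0.81×2 + 0.19×1) = 2.81
Species D: 1 + 2.81 = 3.81
Species E: 1 + (0.15×2.81 + 0.85×2) = 3.1215
Species F: 1 + 3.1215 = 4.1215
Species G: 1 + 4.1215 = 5.1215
Species H: 1 + 5.1215 = 6.1215

6.12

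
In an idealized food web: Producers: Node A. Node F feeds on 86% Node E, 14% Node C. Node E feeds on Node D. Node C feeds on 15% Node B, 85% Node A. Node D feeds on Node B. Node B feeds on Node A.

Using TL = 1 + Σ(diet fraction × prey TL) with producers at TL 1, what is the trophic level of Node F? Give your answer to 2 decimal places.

4.74

Node B: 1 + 1 = 2
Node C: 1 + (0.15×2 + 0.85×1) = 2.15
Node D: 1 + 2 = 3
Node E: 1 + 3 = 4
Node F: 1 + (0.86×4 + 0.14×2.15) = 4.741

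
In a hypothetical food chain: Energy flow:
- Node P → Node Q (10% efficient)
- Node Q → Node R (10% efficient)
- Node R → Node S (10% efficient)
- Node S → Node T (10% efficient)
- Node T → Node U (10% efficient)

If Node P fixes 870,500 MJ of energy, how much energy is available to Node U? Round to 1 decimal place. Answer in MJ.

8.7 MJ

Node Q: 870500 × 0.1 = 87050 MJ
Node R: 87050 × 0.1 = 8705 MJ
Node S: 8705 × 0.1 = 870.5 MJ
Node T: 870.5 × 0.1 = 87.05 MJ
Node U: 87.05 × 0.1 = 8.705 MJ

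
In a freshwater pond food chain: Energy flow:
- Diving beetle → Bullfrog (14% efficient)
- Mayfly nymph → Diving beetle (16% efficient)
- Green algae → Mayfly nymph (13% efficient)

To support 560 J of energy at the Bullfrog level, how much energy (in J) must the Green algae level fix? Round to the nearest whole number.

192308 J

Cumulative transfer efficiency: 0.13 × 0.16 × 0.14 = 0.002912
Green algae energy = 560 / 0.002912 = 192308 J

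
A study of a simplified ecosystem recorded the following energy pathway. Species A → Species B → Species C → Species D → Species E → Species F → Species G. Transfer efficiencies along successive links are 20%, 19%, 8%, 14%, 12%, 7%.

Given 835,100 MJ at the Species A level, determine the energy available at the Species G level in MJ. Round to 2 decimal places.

Species B: 835100 × 0.2 = 167020 MJ
Species C: 167020 × 0.19 = 31733.8 MJ
Species D: 31733.8 × 0.08 = 2538.704 MJ
Species E: 2538.704 × 0.14 = 355.41856 MJ
Species F: 355.41856 × 0.12 = 42.6502272 MJ
Species G: 42.6502272 × 0.07 = 2.985515904 MJ

2.99 MJ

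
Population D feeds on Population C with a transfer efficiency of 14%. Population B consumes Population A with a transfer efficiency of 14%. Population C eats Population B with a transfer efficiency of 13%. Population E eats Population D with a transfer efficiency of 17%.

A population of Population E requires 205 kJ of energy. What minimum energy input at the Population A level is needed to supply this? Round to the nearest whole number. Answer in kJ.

Cumulative transfer efficiency: 0.14 × 0.13 × 0.14 × 0.17 = 0.00043316
Population A energy = 205 / 0.00043316 = 473266 kJ

473266 kJ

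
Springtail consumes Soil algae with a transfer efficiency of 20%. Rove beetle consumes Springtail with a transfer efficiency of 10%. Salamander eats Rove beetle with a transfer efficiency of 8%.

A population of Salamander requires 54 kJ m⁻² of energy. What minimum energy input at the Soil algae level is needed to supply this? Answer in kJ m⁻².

33750 kJ m⁻²

Cumulative transfer efficiency: 0.2 × 0.1 × 0.08 = 0.0016
Soil algae energy = 54 / 0.0016 = 33750 kJ m⁻²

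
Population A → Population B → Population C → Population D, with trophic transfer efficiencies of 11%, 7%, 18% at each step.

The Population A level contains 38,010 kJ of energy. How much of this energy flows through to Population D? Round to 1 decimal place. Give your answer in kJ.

52.7 kJ

Population B: 38010 × 0.11 = 4181.1 kJ
Population C: 4181.1 × 0.07 = 292.677 kJ
Population D: 292.677 × 0.18 = 52.68186 kJ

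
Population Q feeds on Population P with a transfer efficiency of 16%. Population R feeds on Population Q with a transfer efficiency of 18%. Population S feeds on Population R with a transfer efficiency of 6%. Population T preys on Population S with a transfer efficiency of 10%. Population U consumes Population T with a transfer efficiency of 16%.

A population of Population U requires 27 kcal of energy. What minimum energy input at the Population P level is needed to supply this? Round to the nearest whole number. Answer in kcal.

Cumulative transfer efficiency: 0.16 × 0.18 × 0.06 × 0.1 × 0.16 = 0.000027648
Population P energy = 27 / 0.000027648 = 976563 kcal

976563 kcal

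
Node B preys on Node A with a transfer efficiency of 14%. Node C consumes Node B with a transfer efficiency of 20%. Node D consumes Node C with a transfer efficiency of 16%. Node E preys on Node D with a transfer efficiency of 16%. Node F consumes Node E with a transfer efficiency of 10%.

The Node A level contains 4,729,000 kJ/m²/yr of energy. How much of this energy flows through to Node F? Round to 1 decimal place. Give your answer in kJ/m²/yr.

339.0 kJ/m²/yr

Node B: 4729000 × 0.14 = 662060 kJ/m²/yr
Node C: 662060 × 0.2 = 132412 kJ/m²/yr
Node D: 132412 × 0.16 = 21185.92 kJ/m²/yr
Node E: 21185.92 × 0.16 = 3389.7472 kJ/m²/yr
Node F: 3389.7472 × 0.1 = 338.97472 kJ/m²/yr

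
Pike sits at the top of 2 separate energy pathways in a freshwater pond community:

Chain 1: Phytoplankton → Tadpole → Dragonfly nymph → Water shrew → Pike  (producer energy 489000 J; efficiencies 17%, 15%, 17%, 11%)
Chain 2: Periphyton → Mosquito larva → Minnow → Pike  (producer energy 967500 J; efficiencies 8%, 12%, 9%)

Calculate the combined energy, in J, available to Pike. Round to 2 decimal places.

Chain 1: 489000 × 0.17 × 0.15 × 0.17 × 0.11 = 233.17965 J
Chain 2: 967500 × 0.08 × 0.12 × 0.09 = 835.92 J
Total at Pike: 233.17965 + 835.92 = 1069.09965 J

1069.10 J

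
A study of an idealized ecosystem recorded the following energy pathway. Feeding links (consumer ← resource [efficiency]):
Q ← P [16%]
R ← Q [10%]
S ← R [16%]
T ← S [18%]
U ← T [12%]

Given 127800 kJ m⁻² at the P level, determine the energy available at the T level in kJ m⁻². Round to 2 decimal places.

58.89 kJ m⁻²

Q: 127800 × 0.16 = 20448 kJ m⁻²
R: 20448 × 0.1 = 2044.8 kJ m⁻²
S: 2044.8 × 0.16 = 327.168 kJ m⁻²
T: 327.168 × 0.18 = 58.89024 kJ m⁻²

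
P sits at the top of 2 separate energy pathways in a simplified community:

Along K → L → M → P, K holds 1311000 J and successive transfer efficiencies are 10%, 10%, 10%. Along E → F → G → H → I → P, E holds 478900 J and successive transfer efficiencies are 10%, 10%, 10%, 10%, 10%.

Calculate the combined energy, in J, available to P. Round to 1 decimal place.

Via K: 1311000 × 0.1 × 0.1 × 0.1 = 1311 J
Via E: 478900 × 0.1 × 0.1 × 0.1 × 0.1 × 0.1 = 4.789 J
Total at P: 1311 + 4.789 = 1315.789 J

1315.8 J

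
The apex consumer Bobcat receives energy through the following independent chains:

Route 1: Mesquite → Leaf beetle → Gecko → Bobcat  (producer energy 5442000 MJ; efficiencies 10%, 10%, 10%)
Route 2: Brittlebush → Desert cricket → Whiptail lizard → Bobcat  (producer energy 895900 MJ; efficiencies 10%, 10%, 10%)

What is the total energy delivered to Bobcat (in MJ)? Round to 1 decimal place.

6337.9 MJ

Route 1: 5442000 × 0.1 × 0.1 × 0.1 = 5442 MJ
Route 2: 895900 × 0.1 × 0.1 × 0.1 = 895.9 MJ
Total at Bobcat: 5442 + 895.9 = 6337.9 MJ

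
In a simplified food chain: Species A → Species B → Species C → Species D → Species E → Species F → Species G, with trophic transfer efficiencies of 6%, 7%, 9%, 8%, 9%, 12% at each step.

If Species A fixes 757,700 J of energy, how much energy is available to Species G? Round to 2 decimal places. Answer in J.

0.25 J

Species B: 757700 × 0.06 = 45462 J
Species C: 45462 × 0.07 = 3182.34 J
Species D: 3182.34 × 0.09 = 286.4106 J
Species E: 286.4106 × 0.08 = 22.912848 J
Species F: 22.912848 × 0.09 = 2.06215632 J
Species G: 2.06215632 × 0.12 = 0.2474587584 J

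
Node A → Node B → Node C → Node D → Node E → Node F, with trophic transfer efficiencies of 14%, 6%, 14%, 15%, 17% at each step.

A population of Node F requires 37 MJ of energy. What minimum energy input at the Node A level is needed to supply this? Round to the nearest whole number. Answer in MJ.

1233827 MJ

Cumulative transfer efficiency: 0.14 × 0.06 × 0.14 × 0.15 × 0.17 = 0.000029988
Node A energy = 37 / 0.000029988 = 1233827 MJ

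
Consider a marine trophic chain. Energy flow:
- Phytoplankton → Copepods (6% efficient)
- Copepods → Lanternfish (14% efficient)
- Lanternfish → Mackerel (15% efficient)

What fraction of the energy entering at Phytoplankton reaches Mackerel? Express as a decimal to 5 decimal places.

Product of link efficiencies: 0.06 × 0.14 × 0.15 = 0.00126

0.00126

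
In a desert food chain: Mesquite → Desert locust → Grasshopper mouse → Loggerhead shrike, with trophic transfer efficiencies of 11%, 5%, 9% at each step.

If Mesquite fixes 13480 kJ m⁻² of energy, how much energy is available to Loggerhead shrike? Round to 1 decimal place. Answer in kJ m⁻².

Desert locust: 13480 × 0.11 = 1482.8 kJ m⁻²
Grasshopper mouse: 1482.8 × 0.05 = 74.14 kJ m⁻²
Loggerhead shrike: 74.14 × 0.09 = 6.6726 kJ m⁻²

6.7 kJ m⁻²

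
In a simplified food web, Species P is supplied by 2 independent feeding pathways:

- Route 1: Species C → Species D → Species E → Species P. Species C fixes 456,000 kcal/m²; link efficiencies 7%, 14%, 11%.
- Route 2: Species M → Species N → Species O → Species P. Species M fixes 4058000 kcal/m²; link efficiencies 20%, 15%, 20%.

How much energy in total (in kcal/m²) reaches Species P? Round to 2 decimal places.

24839.57 kcal/m²

Route 1: 456000 × 0.07 × 0.14 × 0.11 = 491.568 kcal/m²
Route 2: 4058000 × 0.2 × 0.15 × 0.2 = 24348 kcal/m²
Total at Species P: 491.568 + 24348 = 24839.568 kcal/m²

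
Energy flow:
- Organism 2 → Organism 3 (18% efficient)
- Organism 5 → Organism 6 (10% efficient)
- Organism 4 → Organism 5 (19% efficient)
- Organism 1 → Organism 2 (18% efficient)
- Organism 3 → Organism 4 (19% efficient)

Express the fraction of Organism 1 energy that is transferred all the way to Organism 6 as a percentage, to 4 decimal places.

0.0117%

Product of link efficiencies: 0.18 × 0.18 × 0.19 × 0.19 × 0.1 = 0.000116964
As a percentage: 0.000116964 × 100 = 0.0117%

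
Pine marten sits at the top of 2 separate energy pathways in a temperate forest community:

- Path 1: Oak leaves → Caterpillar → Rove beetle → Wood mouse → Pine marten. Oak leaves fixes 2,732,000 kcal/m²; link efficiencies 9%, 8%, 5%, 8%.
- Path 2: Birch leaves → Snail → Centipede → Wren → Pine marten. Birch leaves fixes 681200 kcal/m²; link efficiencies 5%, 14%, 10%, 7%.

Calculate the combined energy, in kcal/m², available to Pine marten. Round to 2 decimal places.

112.06 kcal/m²

Path 1: 2732000 × 0.09 × 0.08 × 0.05 × 0.08 = 78.6816 kcal/m²
Path 2: 681200 × 0.05 × 0.14 × 0.1 × 0.07 = 33.3788 kcal/m²
Total at Pine marten: 78.6816 + 33.3788 = 112.0604 kcal/m²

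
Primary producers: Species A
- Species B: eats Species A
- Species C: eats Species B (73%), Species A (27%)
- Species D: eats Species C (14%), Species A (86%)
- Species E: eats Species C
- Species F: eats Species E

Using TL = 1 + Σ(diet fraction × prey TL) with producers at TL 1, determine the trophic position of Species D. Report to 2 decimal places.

2.24

Species B: 1 + 1 = 2
Species C: 1 + (0.73×2 + 0.27×1) = 2.73
Species D: 1 + (0.14×2.73 + 0.86×1) = 2.2422
Species E: 1 + 2.73 = 3.73
Species F: 1 + 3.73 = 4.73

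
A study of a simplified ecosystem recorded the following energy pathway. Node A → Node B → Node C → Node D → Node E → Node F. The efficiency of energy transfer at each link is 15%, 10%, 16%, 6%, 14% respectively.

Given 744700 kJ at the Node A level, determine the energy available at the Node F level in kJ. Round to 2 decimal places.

15.01 kJ

Node B: 744700 × 0.15 = 111705 kJ
Node C: 111705 × 0.1 = 11170.5 kJ
Node D: 11170.5 × 0.16 = 1787.28 kJ
Node E: 1787.28 × 0.06 = 107.2368 kJ
Node F: 107.2368 × 0.14 = 15.013152 kJ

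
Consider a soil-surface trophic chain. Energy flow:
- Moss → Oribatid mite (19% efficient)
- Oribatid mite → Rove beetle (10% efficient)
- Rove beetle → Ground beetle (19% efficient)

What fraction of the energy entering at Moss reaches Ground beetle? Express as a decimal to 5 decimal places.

Product of link efficiencies: 0.19 × 0.1 × 0.19 = 0.00361

0.00361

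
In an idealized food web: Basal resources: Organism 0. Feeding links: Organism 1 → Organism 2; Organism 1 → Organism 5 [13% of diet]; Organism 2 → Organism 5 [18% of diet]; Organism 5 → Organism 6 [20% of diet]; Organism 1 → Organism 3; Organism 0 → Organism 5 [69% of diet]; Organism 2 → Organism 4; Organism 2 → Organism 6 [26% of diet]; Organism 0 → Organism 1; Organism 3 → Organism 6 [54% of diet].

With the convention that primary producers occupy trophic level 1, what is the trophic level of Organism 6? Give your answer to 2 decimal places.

Organism 1: 1 + 1 = 2
Organism 2: 1 + 2 = 3
Organism 3: 1 + 2 = 3
Organism 4: 1 + 3 = 4
Organism 5: 1 + (0.13×2 + 0.69×1 + 0.18×3) = 2.49
Organism 6: 1 + (0.54×3 + 0.26×3 + 0.2×2.49) = 3.898

3.90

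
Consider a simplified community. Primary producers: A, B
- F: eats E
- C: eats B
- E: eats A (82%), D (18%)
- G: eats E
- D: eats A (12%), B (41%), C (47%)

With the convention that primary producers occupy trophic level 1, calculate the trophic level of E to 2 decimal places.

C: 1 + 1 = 2
D: 1 + (0.12×1 + 0.41×1 + 0.47×2) = 2.47
E: 1 + (0.82×1 + 0.18×2.47) = 2.2646
F: 1 + 2.2646 = 3.2646
G: 1 + 2.2646 = 3.2646

2.26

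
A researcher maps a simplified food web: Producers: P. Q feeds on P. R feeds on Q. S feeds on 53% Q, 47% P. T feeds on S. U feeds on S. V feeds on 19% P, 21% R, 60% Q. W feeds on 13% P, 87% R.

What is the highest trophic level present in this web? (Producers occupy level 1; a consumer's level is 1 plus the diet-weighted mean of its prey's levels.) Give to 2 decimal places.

Q: 1 + 1 = 2
R: 1 + 2 = 3
S: 1 + (0.53×2 + 0.47×1) = 2.53
T: 1 + 2.53 = 3.53
U: 1 + 2.53 = 3.53
V: 1 + (0.19×1 + 0.21×3 + 0.6×2) = 3.02
W: 1 + (0.13×1 + 0.87×3) = 3.74

3.74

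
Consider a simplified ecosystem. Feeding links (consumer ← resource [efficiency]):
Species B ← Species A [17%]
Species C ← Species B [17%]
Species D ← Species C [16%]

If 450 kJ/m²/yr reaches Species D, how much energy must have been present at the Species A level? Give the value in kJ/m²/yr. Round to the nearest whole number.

Cumulative transfer efficiency: 0.17 × 0.17 × 0.16 = 0.004624
Species A energy = 450 / 0.004624 = 97318 kJ/m²/yr

97318 kJ/m²/yr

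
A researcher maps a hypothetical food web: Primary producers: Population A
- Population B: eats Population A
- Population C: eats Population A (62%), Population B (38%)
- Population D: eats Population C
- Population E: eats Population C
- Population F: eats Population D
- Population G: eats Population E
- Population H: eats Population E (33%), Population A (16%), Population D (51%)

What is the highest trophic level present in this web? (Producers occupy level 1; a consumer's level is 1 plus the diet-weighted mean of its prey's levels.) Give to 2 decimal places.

Population B: 1 + 1 = 2
Population C: 1 + (0.62×1 + 0.38×2) = 2.38
Population D: 1 + 2.38 = 3.38
Population E: 1 + 2.38 = 3.38
Population F: 1 + 3.38 = 4.38
Population G: 1 + 3.38 = 4.38
Population H: 1 + (0.33×3.38 + 0.16×1 + 0.51×3.38) = 3.9992

4.38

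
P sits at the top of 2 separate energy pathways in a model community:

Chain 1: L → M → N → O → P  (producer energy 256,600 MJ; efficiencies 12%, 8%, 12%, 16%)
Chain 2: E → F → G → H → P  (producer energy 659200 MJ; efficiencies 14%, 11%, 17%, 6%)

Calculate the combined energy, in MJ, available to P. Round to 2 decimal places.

150.84 MJ

Chain 1: 256600 × 0.12 × 0.08 × 0.12 × 0.16 = 47.296512 MJ
Chain 2: 659200 × 0.14 × 0.11 × 0.17 × 0.06 = 103.547136 MJ
Total at P: 47.296512 + 103.547136 = 150.843648 MJ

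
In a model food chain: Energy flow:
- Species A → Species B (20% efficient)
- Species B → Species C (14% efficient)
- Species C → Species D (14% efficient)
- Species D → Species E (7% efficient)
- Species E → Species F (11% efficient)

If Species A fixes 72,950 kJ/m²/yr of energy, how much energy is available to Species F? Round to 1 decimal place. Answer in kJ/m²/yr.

2.2 kJ/m²/yr

Species B: 72950 × 0.2 = 14590 kJ/m²/yr
Species C: 14590 × 0.14 = 2042.6 kJ/m²/yr
Species D: 2042.6 × 0.14 = 285.964 kJ/m²/yr
Species E: 285.964 × 0.07 = 20.01748 kJ/m²/yr
Species F: 20.01748 × 0.11 = 2.2019228 kJ/m²/yr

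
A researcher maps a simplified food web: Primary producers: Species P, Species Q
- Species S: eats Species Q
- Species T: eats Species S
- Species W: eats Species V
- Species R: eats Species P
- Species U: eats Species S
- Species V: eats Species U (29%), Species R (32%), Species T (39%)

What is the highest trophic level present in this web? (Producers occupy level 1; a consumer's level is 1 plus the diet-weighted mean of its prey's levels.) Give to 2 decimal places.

Species R: 1 + 1 = 2
Species S: 1 + 1 = 2
Species T: 1 + 2 = 3
Species U: 1 + 2 = 3
Species V: 1 + (0.29×3 + 0.32×2 + 0.39×3) = 3.68
Species W: 1 + 3.68 = 4.68

4.68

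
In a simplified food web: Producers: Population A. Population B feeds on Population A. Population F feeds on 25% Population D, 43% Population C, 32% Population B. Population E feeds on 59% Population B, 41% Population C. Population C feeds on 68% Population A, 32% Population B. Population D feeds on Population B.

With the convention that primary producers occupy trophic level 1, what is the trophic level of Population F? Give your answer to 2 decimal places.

Population B: 1 + 1 = 2
Population C: 1 + (0.68×1 + 0.32×2) = 2.32
Population D: 1 + 2 = 3
Population E: 1 + (0.59×2 + 0.41×2.32) = 3.1312
Population F: 1 + (0.25×3 + 0.43×2.32 + 0.32×2) = 3.3876

3.39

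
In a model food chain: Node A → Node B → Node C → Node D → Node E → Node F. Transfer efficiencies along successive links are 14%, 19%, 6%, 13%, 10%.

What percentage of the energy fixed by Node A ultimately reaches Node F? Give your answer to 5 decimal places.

0.00207%

Product of link efficiencies: 0.14 × 0.19 × 0.06 × 0.13 × 0.1 = 0.000020748
As a percentage: 0.000020748 × 100 = 0.00207%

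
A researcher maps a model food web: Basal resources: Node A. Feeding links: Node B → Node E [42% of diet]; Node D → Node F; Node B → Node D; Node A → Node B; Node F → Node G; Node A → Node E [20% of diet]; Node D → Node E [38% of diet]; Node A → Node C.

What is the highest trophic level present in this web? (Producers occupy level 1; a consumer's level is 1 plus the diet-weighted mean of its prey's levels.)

Node B: 1 + 1 = 2
Node C: 1 + 1 = 2
Node D: 1 + 2 = 3
Node E: 1 + (0.42×2 + 0.2×1 + 0.38×3) = 3.18
Node F: 1 + 3 = 4
Node G: 1 + 4 = 5

5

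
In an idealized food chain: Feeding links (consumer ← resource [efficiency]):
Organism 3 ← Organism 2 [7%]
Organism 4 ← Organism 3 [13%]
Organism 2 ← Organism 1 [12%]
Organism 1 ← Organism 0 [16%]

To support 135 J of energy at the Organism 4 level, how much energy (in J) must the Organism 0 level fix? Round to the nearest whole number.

Cumulative transfer efficiency: 0.16 × 0.12 × 0.07 × 0.13 = 0.00017472
Organism 0 energy = 135 / 0.00017472 = 772665 J

772665 J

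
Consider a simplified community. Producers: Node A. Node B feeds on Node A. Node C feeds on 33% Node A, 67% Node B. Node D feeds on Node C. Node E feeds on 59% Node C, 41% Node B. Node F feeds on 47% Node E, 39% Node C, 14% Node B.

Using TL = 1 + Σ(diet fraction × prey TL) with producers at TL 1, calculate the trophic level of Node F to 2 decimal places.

Node B: 1 + 1 = 2
Node C: 1 + (0.33×1 + 0.67×2) = 2.67
Node D: 1 + 2.67 = 3.67
Node E: 1 + (0.59×2.67 + 0.41×2) = 3.3953
Node F: 1 + (0.47×3.3953 + 0.39×2.67 + 0.14×2) = 3.917091

3.92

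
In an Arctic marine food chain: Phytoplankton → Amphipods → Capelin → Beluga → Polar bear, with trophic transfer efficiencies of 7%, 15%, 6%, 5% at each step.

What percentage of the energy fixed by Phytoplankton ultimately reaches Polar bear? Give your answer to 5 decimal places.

Product of link efficiencies: 0.07 × 0.15 × 0.06 × 0.05 = 0.0000315
As a percentage: 0.0000315 × 100 = 0.00315%

0.00315%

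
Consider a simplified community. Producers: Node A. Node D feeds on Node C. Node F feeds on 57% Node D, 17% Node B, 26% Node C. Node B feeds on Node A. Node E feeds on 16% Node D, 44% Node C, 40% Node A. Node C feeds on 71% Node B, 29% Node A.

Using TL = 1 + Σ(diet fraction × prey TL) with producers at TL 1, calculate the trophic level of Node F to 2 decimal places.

Node B: 1 + 1 = 2
Node C: 1 + (0.71×2 + 0.29×1) = 2.71
Node D: 1 + 2.71 = 3.71
Node E: 1 + (0.16×3.71 + 0.44×2.71 + 0.4×1) = 3.186
Node F: 1 + (0.57×3.71 + 0.17×2 + 0.26×2.71) = 4.1593

4.16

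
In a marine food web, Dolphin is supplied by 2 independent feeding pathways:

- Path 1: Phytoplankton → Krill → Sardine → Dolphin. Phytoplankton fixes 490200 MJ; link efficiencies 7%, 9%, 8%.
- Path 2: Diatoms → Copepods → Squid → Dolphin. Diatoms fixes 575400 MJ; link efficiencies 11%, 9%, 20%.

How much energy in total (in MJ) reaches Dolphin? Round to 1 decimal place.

Path 1: 490200 × 0.07 × 0.09 × 0.08 = 247.0608 MJ
Path 2: 575400 × 0.11 × 0.09 × 0.2 = 1139.292 MJ
Total at Dolphin: 247.0608 + 1139.292 = 1386.3528 MJ

1386.4 MJ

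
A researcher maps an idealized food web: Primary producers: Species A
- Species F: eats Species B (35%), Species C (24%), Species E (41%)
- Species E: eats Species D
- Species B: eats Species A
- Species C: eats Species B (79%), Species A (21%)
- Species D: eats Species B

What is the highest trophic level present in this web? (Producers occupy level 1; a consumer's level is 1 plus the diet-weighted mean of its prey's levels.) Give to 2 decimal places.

Species B: 1 + 1 = 2
Species C: 1 + (0.79×2 + 0.21×1) = 2.79
Species D: 1 + 2 = 3
Species E: 1 + 3 = 4
Species F: 1 + (0.35×2 + 0.24×2.79 + 0.41×4) = 4.0096

4.01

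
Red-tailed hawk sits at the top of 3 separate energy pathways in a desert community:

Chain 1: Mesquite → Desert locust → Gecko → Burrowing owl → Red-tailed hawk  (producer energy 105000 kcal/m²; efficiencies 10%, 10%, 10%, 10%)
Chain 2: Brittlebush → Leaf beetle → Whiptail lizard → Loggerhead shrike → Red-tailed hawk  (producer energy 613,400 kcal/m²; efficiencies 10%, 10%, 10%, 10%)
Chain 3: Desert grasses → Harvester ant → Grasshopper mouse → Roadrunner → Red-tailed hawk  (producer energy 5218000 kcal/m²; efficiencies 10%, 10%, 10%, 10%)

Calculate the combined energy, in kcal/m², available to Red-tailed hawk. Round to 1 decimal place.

593.6 kcal/m²

Chain 1: 105000 × 0.1 × 0.1 × 0.1 × 0.1 = 10.5 kcal/m²
Chain 2: 613400 × 0.1 × 0.1 × 0.1 × 0.1 = 61.34 kcal/m²
Chain 3: 5218000 × 0.1 × 0.1 × 0.1 × 0.1 = 521.8 kcal/m²
Total at Red-tailed hawk: 10.5 + 61.34 + 521.8 = 593.64 kcal/m²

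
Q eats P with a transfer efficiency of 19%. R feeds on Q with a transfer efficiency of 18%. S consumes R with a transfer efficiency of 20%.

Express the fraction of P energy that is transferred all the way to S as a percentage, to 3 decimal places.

0.684%

Product of link efficiencies: 0.19 × 0.18 × 0.2 = 0.00684
As a percentage: 0.00684 × 100 = 0.684%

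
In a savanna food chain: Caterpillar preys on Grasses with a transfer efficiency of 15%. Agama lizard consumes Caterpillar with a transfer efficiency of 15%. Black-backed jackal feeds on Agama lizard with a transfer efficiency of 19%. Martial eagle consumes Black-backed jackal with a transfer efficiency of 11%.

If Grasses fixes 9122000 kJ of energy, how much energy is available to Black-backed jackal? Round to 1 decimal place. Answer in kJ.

38996.6 kJ

Caterpillar: 9122000 × 0.15 = 1368300 kJ
Agama lizard: 1368300 × 0.15 = 205245 kJ
Black-backed jackal: 205245 × 0.19 = 38996.55 kJ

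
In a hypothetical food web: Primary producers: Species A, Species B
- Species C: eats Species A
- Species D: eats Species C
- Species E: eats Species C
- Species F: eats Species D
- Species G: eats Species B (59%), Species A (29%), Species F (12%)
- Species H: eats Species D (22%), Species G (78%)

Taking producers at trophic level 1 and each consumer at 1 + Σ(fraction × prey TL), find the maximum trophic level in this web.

4

Species C: 1 + 1 = 2
Species D: 1 + 2 = 3
Species E: 1 + 2 = 3
Species F: 1 + 3 = 4
Species G: 1 + (0.59×1 + 0.29×1 + 0.12×4) = 2.36
Species H: 1 + (0.22×3 + 0.78×2.36) = 3.5008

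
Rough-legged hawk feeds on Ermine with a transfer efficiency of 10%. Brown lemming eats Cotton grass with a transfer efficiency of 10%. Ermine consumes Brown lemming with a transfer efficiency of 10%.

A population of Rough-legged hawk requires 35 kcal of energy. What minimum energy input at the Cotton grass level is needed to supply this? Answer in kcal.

35000 kcal

Cumulative transfer efficiency: 0.1 × 0.1 × 0.1 = 0.001
Cotton grass energy = 35 / 0.001 = 35000 kcal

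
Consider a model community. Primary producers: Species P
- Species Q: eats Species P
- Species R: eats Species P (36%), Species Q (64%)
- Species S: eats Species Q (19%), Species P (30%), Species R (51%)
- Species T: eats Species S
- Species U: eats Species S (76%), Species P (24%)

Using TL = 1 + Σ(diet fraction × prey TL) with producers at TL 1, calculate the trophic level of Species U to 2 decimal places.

3.54

Species Q: 1 + 1 = 2
Species R: 1 + (0.36×1 + 0.64×2) = 2.64
Species S: 1 + (0.19×2 + 0.3×1 + 0.51×2.64) = 3.0264
Species T: 1 + 3.0264 = 4.0264
Species U: 1 + (0.76×3.0264 + 0.24×1) = 3.540064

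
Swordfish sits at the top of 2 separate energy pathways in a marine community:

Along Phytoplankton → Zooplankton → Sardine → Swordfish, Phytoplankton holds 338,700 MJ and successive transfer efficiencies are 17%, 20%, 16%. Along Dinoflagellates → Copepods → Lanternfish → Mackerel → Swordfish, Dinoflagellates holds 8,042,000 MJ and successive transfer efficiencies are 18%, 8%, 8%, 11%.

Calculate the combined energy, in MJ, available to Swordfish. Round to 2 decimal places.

2861.61 MJ

Via Phytoplankton: 338700 × 0.17 × 0.2 × 0.16 = 1842.528 MJ
Via Dinoflagellates: 8042000 × 0.18 × 0.08 × 0.08 × 0.11 = 1019.08224 MJ
Total at Swordfish: 1842.528 + 1019.08224 = 2861.61024 MJ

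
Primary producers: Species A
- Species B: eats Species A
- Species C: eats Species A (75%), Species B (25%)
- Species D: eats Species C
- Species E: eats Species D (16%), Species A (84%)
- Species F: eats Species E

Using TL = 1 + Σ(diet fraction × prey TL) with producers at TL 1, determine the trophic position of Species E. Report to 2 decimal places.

Species B: 1 + 1 = 2
Species C: 1 + (0.75×1 + 0.25×2) = 2.25
Species D: 1 + 2.25 = 3.25
Species E: 1 + (0.16×3.25 + 0.84×1) = 2.36
Species F: 1 + 2.36 = 3.36

2.36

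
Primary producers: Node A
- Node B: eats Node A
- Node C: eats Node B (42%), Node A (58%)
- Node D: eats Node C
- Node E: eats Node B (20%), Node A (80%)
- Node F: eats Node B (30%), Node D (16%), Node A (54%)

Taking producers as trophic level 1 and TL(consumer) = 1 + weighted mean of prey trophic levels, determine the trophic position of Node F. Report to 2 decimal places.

2.69

Node B: 1 + 1 = 2
Node C: 1 + (0.42×2 + 0.58×1) = 2.42
Node D: 1 + 2.42 = 3.42
Node E: 1 + (0.2×2 + 0.8×1) = 2.2
Node F: 1 + (0.3×2 + 0.16×3.42 + 0.54×1) = 2.6872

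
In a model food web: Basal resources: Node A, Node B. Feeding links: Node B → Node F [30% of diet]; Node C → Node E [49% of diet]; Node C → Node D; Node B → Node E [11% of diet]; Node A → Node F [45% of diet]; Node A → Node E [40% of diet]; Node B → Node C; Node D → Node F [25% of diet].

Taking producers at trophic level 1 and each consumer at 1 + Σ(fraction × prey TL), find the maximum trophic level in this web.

3

Node C: 1 + 1 = 2
Node D: 1 + 2 = 3
Node E: 1 + (0.11×1 + 0.49×2 + 0.4×1) = 2.49
Node F: 1 + (0.45×1 + 0.25×3 + 0.3×1) = 2.5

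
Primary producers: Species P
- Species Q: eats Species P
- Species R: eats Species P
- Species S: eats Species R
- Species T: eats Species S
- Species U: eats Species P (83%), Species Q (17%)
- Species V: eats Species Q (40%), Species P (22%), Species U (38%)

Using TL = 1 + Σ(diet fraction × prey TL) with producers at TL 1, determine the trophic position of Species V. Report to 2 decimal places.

Species Q: 1 + 1 = 2
Species R: 1 + 1 = 2
Species S: 1 + 2 = 3
Species T: 1 + 3 = 4
Species U: 1 + (0.83×1 + 0.17×2) = 2.17
Species V: 1 + (0.4×2 + 0.22×1 + 0.38×2.17) = 2.8446

2.84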